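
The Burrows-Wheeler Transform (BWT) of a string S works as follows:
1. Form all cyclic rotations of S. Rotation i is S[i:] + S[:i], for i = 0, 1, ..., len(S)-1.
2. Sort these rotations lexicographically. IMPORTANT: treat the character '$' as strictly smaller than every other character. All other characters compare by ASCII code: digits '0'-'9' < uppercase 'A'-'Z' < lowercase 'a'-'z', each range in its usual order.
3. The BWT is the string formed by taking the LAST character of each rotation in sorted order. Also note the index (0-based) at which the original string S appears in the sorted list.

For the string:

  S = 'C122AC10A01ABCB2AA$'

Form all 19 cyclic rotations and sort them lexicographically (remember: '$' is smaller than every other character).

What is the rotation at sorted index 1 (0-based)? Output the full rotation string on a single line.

Answer: 01ABCB2AA$C122AC10A

Derivation:
All 19 rotations (rotation i = S[i:]+S[:i]):
  rot[0] = C122AC10A01ABCB2AA$
  rot[1] = 122AC10A01ABCB2AA$C
  rot[2] = 22AC10A01ABCB2AA$C1
  rot[3] = 2AC10A01ABCB2AA$C12
  rot[4] = AC10A01ABCB2AA$C122
  rot[5] = C10A01ABCB2AA$C122A
  rot[6] = 10A01ABCB2AA$C122AC
  rot[7] = 0A01ABCB2AA$C122AC1
  rot[8] = A01ABCB2AA$C122AC10
  rot[9] = 01ABCB2AA$C122AC10A
  rot[10] = 1ABCB2AA$C122AC10A0
  rot[11] = ABCB2AA$C122AC10A01
  rot[12] = BCB2AA$C122AC10A01A
  rot[13] = CB2AA$C122AC10A01AB
  rot[14] = B2AA$C122AC10A01ABC
  rot[15] = 2AA$C122AC10A01ABCB
  rot[16] = AA$C122AC10A01ABCB2
  rot[17] = A$C122AC10A01ABCB2A
  rot[18] = $C122AC10A01ABCB2AA
Sorted (with $ < everything):
  sorted[0] = $C122AC10A01ABCB2AA
  sorted[1] = 01ABCB2AA$C122AC10A
  sorted[2] = 0A01ABCB2AA$C122AC1
  sorted[3] = 10A01ABCB2AA$C122AC
  sorted[4] = 122AC10A01ABCB2AA$C
  sorted[5] = 1ABCB2AA$C122AC10A0
  sorted[6] = 22AC10A01ABCB2AA$C1
  sorted[7] = 2AA$C122AC10A01ABCB
  sorted[8] = 2AC10A01ABCB2AA$C12
  sorted[9] = A$C122AC10A01ABCB2A
  sorted[10] = A01ABCB2AA$C122AC10
  sorted[11] = AA$C122AC10A01ABCB2
  sorted[12] = ABCB2AA$C122AC10A01
  sorted[13] = AC10A01ABCB2AA$C122
  sorted[14] = B2AA$C122AC10A01ABC
  sorted[15] = BCB2AA$C122AC10A01A
  sorted[16] = C10A01ABCB2AA$C122A
  sorted[17] = C122AC10A01ABCB2AA$
  sorted[18] = CB2AA$C122AC10A01AB
sorted[1] = 01ABCB2AA$C122AC10A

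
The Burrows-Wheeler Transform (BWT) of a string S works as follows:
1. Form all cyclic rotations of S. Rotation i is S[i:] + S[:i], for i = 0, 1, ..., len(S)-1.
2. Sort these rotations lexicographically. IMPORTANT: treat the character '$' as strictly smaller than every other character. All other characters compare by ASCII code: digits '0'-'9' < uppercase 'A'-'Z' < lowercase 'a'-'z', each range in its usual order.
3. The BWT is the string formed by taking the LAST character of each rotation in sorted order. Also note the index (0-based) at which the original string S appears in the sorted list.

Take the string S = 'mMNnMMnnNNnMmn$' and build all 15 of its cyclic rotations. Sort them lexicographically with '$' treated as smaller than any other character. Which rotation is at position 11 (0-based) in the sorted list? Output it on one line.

All 15 rotations (rotation i = S[i:]+S[:i]):
  rot[0] = mMNnMMnnNNnMmn$
  rot[1] = MNnMMnnNNnMmn$m
  rot[2] = NnMMnnNNnMmn$mM
  rot[3] = nMMnnNNnMmn$mMN
  rot[4] = MMnnNNnMmn$mMNn
  rot[5] = MnnNNnMmn$mMNnM
  rot[6] = nnNNnMmn$mMNnMM
  rot[7] = nNNnMmn$mMNnMMn
  rot[8] = NNnMmn$mMNnMMnn
  rot[9] = NnMmn$mMNnMMnnN
  rot[10] = nMmn$mMNnMMnnNN
  rot[11] = Mmn$mMNnMMnnNNn
  rot[12] = mn$mMNnMMnnNNnM
  rot[13] = n$mMNnMMnnNNnMm
  rot[14] = $mMNnMMnnNNnMmn
Sorted (with $ < everything):
  sorted[0] = $mMNnMMnnNNnMmn
  sorted[1] = MMnnNNnMmn$mMNn
  sorted[2] = MNnMMnnNNnMmn$m
  sorted[3] = Mmn$mMNnMMnnNNn
  sorted[4] = MnnNNnMmn$mMNnM
  sorted[5] = NNnMmn$mMNnMMnn
  sorted[6] = NnMMnnNNnMmn$mM
  sorted[7] = NnMmn$mMNnMMnnN
  sorted[8] = mMNnMMnnNNnMmn$
  sorted[9] = mn$mMNnMMnnNNnM
  sorted[10] = n$mMNnMMnnNNnMm
  sorted[11] = nMMnnNNnMmn$mMN
  sorted[12] = nMmn$mMNnMMnnNN
  sorted[13] = nNNnMmn$mMNnMMn
  sorted[14] = nnNNnMmn$mMNnMM
sorted[11] = nMMnnNNnMmn$mMN

Answer: nMMnnNNnMmn$mMN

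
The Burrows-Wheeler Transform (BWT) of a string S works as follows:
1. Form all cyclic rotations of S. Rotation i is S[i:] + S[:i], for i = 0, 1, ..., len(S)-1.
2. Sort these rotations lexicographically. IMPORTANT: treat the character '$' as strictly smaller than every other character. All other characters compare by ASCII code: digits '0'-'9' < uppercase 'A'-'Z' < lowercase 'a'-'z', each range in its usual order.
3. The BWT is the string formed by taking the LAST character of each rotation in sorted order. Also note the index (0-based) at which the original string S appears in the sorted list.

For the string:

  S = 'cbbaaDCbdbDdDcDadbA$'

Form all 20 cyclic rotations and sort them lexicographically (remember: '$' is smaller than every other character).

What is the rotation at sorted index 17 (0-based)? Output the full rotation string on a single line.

All 20 rotations (rotation i = S[i:]+S[:i]):
  rot[0] = cbbaaDCbdbDdDcDadbA$
  rot[1] = bbaaDCbdbDdDcDadbA$c
  rot[2] = baaDCbdbDdDcDadbA$cb
  rot[3] = aaDCbdbDdDcDadbA$cbb
  rot[4] = aDCbdbDdDcDadbA$cbba
  rot[5] = DCbdbDdDcDadbA$cbbaa
  rot[6] = CbdbDdDcDadbA$cbbaaD
  rot[7] = bdbDdDcDadbA$cbbaaDC
  rot[8] = dbDdDcDadbA$cbbaaDCb
  rot[9] = bDdDcDadbA$cbbaaDCbd
  rot[10] = DdDcDadbA$cbbaaDCbdb
  rot[11] = dDcDadbA$cbbaaDCbdbD
  rot[12] = DcDadbA$cbbaaDCbdbDd
  rot[13] = cDadbA$cbbaaDCbdbDdD
  rot[14] = DadbA$cbbaaDCbdbDdDc
  rot[15] = adbA$cbbaaDCbdbDdDcD
  rot[16] = dbA$cbbaaDCbdbDdDcDa
  rot[17] = bA$cbbaaDCbdbDdDcDad
  rot[18] = A$cbbaaDCbdbDdDcDadb
  rot[19] = $cbbaaDCbdbDdDcDadbA
Sorted (with $ < everything):
  sorted[0] = $cbbaaDCbdbDdDcDadbA
  sorted[1] = A$cbbaaDCbdbDdDcDadb
  sorted[2] = CbdbDdDcDadbA$cbbaaD
  sorted[3] = DCbdbDdDcDadbA$cbbaa
  sorted[4] = DadbA$cbbaaDCbdbDdDc
  sorted[5] = DcDadbA$cbbaaDCbdbDd
  sorted[6] = DdDcDadbA$cbbaaDCbdb
  sorted[7] = aDCbdbDdDcDadbA$cbba
  sorted[8] = aaDCbdbDdDcDadbA$cbb
  sorted[9] = adbA$cbbaaDCbdbDdDcD
  sorted[10] = bA$cbbaaDCbdbDdDcDad
  sorted[11] = bDdDcDadbA$cbbaaDCbd
  sorted[12] = baaDCbdbDdDcDadbA$cb
  sorted[13] = bbaaDCbdbDdDcDadbA$c
  sorted[14] = bdbDdDcDadbA$cbbaaDC
  sorted[15] = cDadbA$cbbaaDCbdbDdD
  sorted[16] = cbbaaDCbdbDdDcDadbA$
  sorted[17] = dDcDadbA$cbbaaDCbdbD
  sorted[18] = dbA$cbbaaDCbdbDdDcDa
  sorted[19] = dbDdDcDadbA$cbbaaDCb
sorted[17] = dDcDadbA$cbbaaDCbdbD

Answer: dDcDadbA$cbbaaDCbdbD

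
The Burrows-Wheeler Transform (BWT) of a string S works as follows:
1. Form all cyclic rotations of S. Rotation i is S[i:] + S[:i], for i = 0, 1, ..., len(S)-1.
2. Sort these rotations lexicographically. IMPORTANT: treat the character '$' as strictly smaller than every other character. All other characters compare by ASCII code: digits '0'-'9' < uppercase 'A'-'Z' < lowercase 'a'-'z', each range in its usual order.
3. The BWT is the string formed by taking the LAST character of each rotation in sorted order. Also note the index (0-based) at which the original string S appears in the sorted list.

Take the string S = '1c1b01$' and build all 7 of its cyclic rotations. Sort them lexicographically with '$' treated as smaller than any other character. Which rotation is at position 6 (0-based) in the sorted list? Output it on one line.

All 7 rotations (rotation i = S[i:]+S[:i]):
  rot[0] = 1c1b01$
  rot[1] = c1b01$1
  rot[2] = 1b01$1c
  rot[3] = b01$1c1
  rot[4] = 01$1c1b
  rot[5] = 1$1c1b0
  rot[6] = $1c1b01
Sorted (with $ < everything):
  sorted[0] = $1c1b01
  sorted[1] = 01$1c1b
  sorted[2] = 1$1c1b0
  sorted[3] = 1b01$1c
  sorted[4] = 1c1b01$
  sorted[5] = b01$1c1
  sorted[6] = c1b01$1
sorted[6] = c1b01$1

Answer: c1b01$1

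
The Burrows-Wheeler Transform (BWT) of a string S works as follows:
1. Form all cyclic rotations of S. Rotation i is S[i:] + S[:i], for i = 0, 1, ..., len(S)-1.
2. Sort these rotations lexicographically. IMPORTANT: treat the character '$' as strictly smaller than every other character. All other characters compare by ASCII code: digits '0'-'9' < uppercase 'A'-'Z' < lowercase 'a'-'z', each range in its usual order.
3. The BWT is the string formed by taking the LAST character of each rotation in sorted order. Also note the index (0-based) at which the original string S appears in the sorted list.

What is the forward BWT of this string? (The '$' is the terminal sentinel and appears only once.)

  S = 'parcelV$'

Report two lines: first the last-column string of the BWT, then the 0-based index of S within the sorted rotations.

Answer: Vlprce$a
6

Derivation:
All 8 rotations (rotation i = S[i:]+S[:i]):
  rot[0] = parcelV$
  rot[1] = arcelV$p
  rot[2] = rcelV$pa
  rot[3] = celV$par
  rot[4] = elV$parc
  rot[5] = lV$parce
  rot[6] = V$parcel
  rot[7] = $parcelV
Sorted (with $ < everything):
  sorted[0] = $parcelV  (last char: 'V')
  sorted[1] = V$parcel  (last char: 'l')
  sorted[2] = arcelV$p  (last char: 'p')
  sorted[3] = celV$par  (last char: 'r')
  sorted[4] = elV$parc  (last char: 'c')
  sorted[5] = lV$parce  (last char: 'e')
  sorted[6] = parcelV$  (last char: '$')
  sorted[7] = rcelV$pa  (last char: 'a')
Last column: Vlprce$a
Original string S is at sorted index 6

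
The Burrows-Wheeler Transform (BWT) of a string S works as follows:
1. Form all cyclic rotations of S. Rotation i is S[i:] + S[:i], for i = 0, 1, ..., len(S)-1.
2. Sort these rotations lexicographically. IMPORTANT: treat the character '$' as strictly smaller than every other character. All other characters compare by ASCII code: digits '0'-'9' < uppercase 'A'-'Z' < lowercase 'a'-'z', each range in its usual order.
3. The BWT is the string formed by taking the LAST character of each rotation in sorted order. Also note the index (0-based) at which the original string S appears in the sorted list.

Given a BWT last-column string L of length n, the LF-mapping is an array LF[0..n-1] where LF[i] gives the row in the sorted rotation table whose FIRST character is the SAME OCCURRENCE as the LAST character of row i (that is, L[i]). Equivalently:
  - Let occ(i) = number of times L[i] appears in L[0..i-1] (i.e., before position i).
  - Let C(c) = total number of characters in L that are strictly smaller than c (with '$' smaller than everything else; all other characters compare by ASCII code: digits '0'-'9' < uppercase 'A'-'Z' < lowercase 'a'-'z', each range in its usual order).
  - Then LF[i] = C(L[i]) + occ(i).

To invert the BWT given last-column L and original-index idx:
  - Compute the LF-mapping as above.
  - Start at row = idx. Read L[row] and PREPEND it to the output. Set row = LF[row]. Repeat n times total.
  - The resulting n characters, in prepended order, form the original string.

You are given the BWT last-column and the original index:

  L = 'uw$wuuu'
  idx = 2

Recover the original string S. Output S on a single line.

Answer: uuwuwu$

Derivation:
LF mapping: 1 5 0 6 2 3 4
Walk LF starting at row 2, prepending L[row]:
  step 1: row=2, L[2]='$', prepend. Next row=LF[2]=0
  step 2: row=0, L[0]='u', prepend. Next row=LF[0]=1
  step 3: row=1, L[1]='w', prepend. Next row=LF[1]=5
  step 4: row=5, L[5]='u', prepend. Next row=LF[5]=3
  step 5: row=3, L[3]='w', prepend. Next row=LF[3]=6
  step 6: row=6, L[6]='u', prepend. Next row=LF[6]=4
  step 7: row=4, L[4]='u', prepend. Next row=LF[4]=2
Reversed output: uuwuwu$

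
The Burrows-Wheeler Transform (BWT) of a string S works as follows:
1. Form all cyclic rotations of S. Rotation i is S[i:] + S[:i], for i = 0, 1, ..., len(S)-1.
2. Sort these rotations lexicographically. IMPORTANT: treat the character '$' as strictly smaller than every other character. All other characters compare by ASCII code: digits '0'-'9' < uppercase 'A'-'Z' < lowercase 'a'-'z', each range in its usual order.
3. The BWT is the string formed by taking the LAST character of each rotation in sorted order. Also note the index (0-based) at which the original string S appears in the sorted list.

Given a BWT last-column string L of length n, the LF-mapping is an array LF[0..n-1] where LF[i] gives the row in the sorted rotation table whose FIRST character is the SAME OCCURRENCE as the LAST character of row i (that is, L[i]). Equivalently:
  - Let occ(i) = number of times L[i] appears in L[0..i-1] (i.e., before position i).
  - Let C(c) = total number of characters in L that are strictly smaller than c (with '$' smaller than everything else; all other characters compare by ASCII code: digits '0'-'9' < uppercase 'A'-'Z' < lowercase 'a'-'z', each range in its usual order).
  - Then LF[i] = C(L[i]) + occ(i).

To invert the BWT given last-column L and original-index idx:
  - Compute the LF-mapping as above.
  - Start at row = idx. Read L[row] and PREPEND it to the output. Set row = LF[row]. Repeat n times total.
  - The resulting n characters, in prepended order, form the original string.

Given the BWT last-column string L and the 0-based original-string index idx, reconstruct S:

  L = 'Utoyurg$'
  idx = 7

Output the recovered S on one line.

Answer: yogurtU$

Derivation:
LF mapping: 1 5 3 7 6 4 2 0
Walk LF starting at row 7, prepending L[row]:
  step 1: row=7, L[7]='$', prepend. Next row=LF[7]=0
  step 2: row=0, L[0]='U', prepend. Next row=LF[0]=1
  step 3: row=1, L[1]='t', prepend. Next row=LF[1]=5
  step 4: row=5, L[5]='r', prepend. Next row=LF[5]=4
  step 5: row=4, L[4]='u', prepend. Next row=LF[4]=6
  step 6: row=6, L[6]='g', prepend. Next row=LF[6]=2
  step 7: row=2, L[2]='o', prepend. Next row=LF[2]=3
  step 8: row=3, L[3]='y', prepend. Next row=LF[3]=7
Reversed output: yogurtU$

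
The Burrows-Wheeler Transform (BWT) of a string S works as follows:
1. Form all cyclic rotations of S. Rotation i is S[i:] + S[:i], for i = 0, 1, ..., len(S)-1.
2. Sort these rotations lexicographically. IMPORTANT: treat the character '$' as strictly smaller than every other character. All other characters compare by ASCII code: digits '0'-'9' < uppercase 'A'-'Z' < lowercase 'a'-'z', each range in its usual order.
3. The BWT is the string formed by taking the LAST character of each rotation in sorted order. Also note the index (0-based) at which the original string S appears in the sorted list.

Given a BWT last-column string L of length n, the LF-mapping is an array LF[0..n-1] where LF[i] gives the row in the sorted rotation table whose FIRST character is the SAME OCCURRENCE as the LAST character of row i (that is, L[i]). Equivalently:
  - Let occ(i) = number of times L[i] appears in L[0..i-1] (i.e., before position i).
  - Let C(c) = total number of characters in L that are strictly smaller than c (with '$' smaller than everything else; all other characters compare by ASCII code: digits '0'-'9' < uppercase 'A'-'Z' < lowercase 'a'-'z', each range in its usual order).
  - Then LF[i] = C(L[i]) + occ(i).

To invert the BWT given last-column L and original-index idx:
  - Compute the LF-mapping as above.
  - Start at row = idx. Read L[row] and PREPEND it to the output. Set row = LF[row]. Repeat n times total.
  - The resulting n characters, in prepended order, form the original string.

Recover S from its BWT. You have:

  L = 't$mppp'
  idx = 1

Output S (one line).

Answer: mpppt$

Derivation:
LF mapping: 5 0 1 2 3 4
Walk LF starting at row 1, prepending L[row]:
  step 1: row=1, L[1]='$', prepend. Next row=LF[1]=0
  step 2: row=0, L[0]='t', prepend. Next row=LF[0]=5
  step 3: row=5, L[5]='p', prepend. Next row=LF[5]=4
  step 4: row=4, L[4]='p', prepend. Next row=LF[4]=3
  step 5: row=3, L[3]='p', prepend. Next row=LF[3]=2
  step 6: row=2, L[2]='m', prepend. Next row=LF[2]=1
Reversed output: mpppt$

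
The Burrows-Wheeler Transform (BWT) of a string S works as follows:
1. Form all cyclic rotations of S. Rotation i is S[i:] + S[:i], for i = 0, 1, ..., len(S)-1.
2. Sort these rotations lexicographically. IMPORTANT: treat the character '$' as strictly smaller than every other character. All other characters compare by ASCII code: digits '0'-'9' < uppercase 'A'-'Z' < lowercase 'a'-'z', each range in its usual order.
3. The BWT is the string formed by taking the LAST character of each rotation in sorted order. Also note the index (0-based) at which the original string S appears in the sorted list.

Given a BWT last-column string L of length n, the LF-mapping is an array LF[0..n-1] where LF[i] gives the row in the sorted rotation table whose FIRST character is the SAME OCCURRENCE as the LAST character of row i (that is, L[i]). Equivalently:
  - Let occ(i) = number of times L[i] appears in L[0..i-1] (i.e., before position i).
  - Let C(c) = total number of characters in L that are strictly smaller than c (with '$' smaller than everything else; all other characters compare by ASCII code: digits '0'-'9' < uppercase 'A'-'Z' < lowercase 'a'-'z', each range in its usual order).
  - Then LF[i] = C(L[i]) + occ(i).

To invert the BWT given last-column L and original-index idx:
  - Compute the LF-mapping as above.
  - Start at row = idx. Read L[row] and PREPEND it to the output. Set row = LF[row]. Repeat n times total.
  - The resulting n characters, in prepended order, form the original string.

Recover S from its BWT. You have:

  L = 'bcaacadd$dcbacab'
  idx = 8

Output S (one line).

Answer: bdcaaaadbccacdb$

Derivation:
LF mapping: 6 9 1 2 10 3 13 14 0 15 11 7 4 12 5 8
Walk LF starting at row 8, prepending L[row]:
  step 1: row=8, L[8]='$', prepend. Next row=LF[8]=0
  step 2: row=0, L[0]='b', prepend. Next row=LF[0]=6
  step 3: row=6, L[6]='d', prepend. Next row=LF[6]=13
  step 4: row=13, L[13]='c', prepend. Next row=LF[13]=12
  step 5: row=12, L[12]='a', prepend. Next row=LF[12]=4
  step 6: row=4, L[4]='c', prepend. Next row=LF[4]=10
  step 7: row=10, L[10]='c', prepend. Next row=LF[10]=11
  step 8: row=11, L[11]='b', prepend. Next row=LF[11]=7
  step 9: row=7, L[7]='d', prepend. Next row=LF[7]=14
  step 10: row=14, L[14]='a', prepend. Next row=LF[14]=5
  step 11: row=5, L[5]='a', prepend. Next row=LF[5]=3
  step 12: row=3, L[3]='a', prepend. Next row=LF[3]=2
  step 13: row=2, L[2]='a', prepend. Next row=LF[2]=1
  step 14: row=1, L[1]='c', prepend. Next row=LF[1]=9
  step 15: row=9, L[9]='d', prepend. Next row=LF[9]=15
  step 16: row=15, L[15]='b', prepend. Next row=LF[15]=8
Reversed output: bdcaaaadbccacdb$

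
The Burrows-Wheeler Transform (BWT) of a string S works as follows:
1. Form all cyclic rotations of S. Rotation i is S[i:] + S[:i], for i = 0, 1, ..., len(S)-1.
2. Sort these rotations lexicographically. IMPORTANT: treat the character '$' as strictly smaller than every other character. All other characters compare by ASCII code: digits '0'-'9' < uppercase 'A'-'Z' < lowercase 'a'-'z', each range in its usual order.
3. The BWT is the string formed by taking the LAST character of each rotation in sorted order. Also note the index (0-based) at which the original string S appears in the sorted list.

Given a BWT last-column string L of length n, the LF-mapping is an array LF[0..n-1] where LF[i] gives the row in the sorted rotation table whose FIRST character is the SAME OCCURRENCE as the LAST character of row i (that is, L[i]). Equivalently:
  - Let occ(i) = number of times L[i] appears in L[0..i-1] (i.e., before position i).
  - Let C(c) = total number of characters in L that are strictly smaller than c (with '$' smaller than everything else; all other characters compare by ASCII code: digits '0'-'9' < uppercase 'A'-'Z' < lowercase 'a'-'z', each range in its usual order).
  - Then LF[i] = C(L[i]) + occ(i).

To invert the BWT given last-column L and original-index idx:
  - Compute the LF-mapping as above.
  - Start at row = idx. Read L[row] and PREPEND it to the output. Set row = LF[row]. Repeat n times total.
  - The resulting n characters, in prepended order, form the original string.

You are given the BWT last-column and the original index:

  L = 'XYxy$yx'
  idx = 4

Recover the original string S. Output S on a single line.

Answer: xyyxYX$

Derivation:
LF mapping: 1 2 3 5 0 6 4
Walk LF starting at row 4, prepending L[row]:
  step 1: row=4, L[4]='$', prepend. Next row=LF[4]=0
  step 2: row=0, L[0]='X', prepend. Next row=LF[0]=1
  step 3: row=1, L[1]='Y', prepend. Next row=LF[1]=2
  step 4: row=2, L[2]='x', prepend. Next row=LF[2]=3
  step 5: row=3, L[3]='y', prepend. Next row=LF[3]=5
  step 6: row=5, L[5]='y', prepend. Next row=LF[5]=6
  step 7: row=6, L[6]='x', prepend. Next row=LF[6]=4
Reversed output: xyyxYX$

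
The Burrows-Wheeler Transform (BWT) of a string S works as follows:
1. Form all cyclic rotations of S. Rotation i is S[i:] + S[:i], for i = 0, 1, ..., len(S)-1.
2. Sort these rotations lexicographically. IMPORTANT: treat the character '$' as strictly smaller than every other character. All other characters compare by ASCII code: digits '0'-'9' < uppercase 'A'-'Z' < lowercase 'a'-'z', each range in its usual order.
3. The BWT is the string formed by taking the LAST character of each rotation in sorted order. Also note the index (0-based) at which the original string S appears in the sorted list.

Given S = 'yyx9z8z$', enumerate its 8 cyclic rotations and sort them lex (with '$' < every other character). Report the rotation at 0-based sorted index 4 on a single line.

All 8 rotations (rotation i = S[i:]+S[:i]):
  rot[0] = yyx9z8z$
  rot[1] = yx9z8z$y
  rot[2] = x9z8z$yy
  rot[3] = 9z8z$yyx
  rot[4] = z8z$yyx9
  rot[5] = 8z$yyx9z
  rot[6] = z$yyx9z8
  rot[7] = $yyx9z8z
Sorted (with $ < everything):
  sorted[0] = $yyx9z8z
  sorted[1] = 8z$yyx9z
  sorted[2] = 9z8z$yyx
  sorted[3] = x9z8z$yy
  sorted[4] = yx9z8z$y
  sorted[5] = yyx9z8z$
  sorted[6] = z$yyx9z8
  sorted[7] = z8z$yyx9
sorted[4] = yx9z8z$y

Answer: yx9z8z$y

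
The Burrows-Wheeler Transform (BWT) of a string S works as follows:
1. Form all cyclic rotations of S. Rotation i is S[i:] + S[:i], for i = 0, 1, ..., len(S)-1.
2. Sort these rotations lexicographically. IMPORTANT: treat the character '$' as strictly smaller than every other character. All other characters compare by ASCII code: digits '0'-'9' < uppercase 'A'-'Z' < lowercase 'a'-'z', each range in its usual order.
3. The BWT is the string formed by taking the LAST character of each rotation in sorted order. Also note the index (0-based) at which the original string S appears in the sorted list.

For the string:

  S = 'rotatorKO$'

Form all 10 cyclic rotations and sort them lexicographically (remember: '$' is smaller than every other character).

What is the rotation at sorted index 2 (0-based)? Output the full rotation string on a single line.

All 10 rotations (rotation i = S[i:]+S[:i]):
  rot[0] = rotatorKO$
  rot[1] = otatorKO$r
  rot[2] = tatorKO$ro
  rot[3] = atorKO$rot
  rot[4] = torKO$rota
  rot[5] = orKO$rotat
  rot[6] = rKO$rotato
  rot[7] = KO$rotator
  rot[8] = O$rotatorK
  rot[9] = $rotatorKO
Sorted (with $ < everything):
  sorted[0] = $rotatorKO
  sorted[1] = KO$rotator
  sorted[2] = O$rotatorK
  sorted[3] = atorKO$rot
  sorted[4] = orKO$rotat
  sorted[5] = otatorKO$r
  sorted[6] = rKO$rotato
  sorted[7] = rotatorKO$
  sorted[8] = tatorKO$ro
  sorted[9] = torKO$rota
sorted[2] = O$rotatorK

Answer: O$rotatorK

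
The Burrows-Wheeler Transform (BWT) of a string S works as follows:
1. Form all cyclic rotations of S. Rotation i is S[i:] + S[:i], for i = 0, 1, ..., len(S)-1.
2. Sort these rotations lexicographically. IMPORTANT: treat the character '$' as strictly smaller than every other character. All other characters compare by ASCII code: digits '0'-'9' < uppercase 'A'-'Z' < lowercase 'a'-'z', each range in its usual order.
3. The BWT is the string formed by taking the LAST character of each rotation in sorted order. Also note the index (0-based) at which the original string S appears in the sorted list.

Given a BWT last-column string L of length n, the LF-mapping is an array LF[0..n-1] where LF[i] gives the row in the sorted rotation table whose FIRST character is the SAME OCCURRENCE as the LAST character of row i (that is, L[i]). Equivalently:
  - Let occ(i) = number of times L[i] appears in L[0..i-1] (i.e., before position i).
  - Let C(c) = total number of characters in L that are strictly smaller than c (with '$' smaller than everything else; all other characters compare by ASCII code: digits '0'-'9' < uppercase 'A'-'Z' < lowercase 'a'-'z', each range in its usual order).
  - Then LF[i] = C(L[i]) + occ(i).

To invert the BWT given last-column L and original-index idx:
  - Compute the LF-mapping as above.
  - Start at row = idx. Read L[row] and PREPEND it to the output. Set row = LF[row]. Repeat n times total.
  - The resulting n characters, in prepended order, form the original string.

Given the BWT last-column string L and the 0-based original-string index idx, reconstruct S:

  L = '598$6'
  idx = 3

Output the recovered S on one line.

LF mapping: 1 4 3 0 2
Walk LF starting at row 3, prepending L[row]:
  step 1: row=3, L[3]='$', prepend. Next row=LF[3]=0
  step 2: row=0, L[0]='5', prepend. Next row=LF[0]=1
  step 3: row=1, L[1]='9', prepend. Next row=LF[1]=4
  step 4: row=4, L[4]='6', prepend. Next row=LF[4]=2
  step 5: row=2, L[2]='8', prepend. Next row=LF[2]=3
Reversed output: 8695$

Answer: 8695$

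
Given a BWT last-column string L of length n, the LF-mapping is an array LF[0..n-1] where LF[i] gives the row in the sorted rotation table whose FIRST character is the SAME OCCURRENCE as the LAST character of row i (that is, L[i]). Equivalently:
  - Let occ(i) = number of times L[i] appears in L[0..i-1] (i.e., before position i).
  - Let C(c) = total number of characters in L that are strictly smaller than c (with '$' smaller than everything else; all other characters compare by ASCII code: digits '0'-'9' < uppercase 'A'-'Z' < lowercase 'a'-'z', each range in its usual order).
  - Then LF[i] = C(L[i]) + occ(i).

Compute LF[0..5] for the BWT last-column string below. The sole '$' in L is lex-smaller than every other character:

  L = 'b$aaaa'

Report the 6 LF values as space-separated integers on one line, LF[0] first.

Char counts: '$':1, 'a':4, 'b':1
C (first-col start): C('$')=0, C('a')=1, C('b')=5
L[0]='b': occ=0, LF[0]=C('b')+0=5+0=5
L[1]='$': occ=0, LF[1]=C('$')+0=0+0=0
L[2]='a': occ=0, LF[2]=C('a')+0=1+0=1
L[3]='a': occ=1, LF[3]=C('a')+1=1+1=2
L[4]='a': occ=2, LF[4]=C('a')+2=1+2=3
L[5]='a': occ=3, LF[5]=C('a')+3=1+3=4

Answer: 5 0 1 2 3 4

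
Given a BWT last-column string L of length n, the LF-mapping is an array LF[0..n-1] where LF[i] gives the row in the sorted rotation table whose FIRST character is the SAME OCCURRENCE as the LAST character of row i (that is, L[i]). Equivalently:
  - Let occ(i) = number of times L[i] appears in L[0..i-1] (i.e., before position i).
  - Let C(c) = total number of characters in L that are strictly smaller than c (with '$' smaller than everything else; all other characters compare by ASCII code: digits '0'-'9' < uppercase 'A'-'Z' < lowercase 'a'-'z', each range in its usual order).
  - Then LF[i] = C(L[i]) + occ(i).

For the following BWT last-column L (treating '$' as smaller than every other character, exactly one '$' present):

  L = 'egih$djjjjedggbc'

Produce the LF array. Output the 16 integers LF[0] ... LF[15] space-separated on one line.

Answer: 5 7 11 10 0 3 12 13 14 15 6 4 8 9 1 2

Derivation:
Char counts: '$':1, 'b':1, 'c':1, 'd':2, 'e':2, 'g':3, 'h':1, 'i':1, 'j':4
C (first-col start): C('$')=0, C('b')=1, C('c')=2, C('d')=3, C('e')=5, C('g')=7, C('h')=10, C('i')=11, C('j')=12
L[0]='e': occ=0, LF[0]=C('e')+0=5+0=5
L[1]='g': occ=0, LF[1]=C('g')+0=7+0=7
L[2]='i': occ=0, LF[2]=C('i')+0=11+0=11
L[3]='h': occ=0, LF[3]=C('h')+0=10+0=10
L[4]='$': occ=0, LF[4]=C('$')+0=0+0=0
L[5]='d': occ=0, LF[5]=C('d')+0=3+0=3
L[6]='j': occ=0, LF[6]=C('j')+0=12+0=12
L[7]='j': occ=1, LF[7]=C('j')+1=12+1=13
L[8]='j': occ=2, LF[8]=C('j')+2=12+2=14
L[9]='j': occ=3, LF[9]=C('j')+3=12+3=15
L[10]='e': occ=1, LF[10]=C('e')+1=5+1=6
L[11]='d': occ=1, LF[11]=C('d')+1=3+1=4
L[12]='g': occ=1, LF[12]=C('g')+1=7+1=8
L[13]='g': occ=2, LF[13]=C('g')+2=7+2=9
L[14]='b': occ=0, LF[14]=C('b')+0=1+0=1
L[15]='c': occ=0, LF[15]=C('c')+0=2+0=2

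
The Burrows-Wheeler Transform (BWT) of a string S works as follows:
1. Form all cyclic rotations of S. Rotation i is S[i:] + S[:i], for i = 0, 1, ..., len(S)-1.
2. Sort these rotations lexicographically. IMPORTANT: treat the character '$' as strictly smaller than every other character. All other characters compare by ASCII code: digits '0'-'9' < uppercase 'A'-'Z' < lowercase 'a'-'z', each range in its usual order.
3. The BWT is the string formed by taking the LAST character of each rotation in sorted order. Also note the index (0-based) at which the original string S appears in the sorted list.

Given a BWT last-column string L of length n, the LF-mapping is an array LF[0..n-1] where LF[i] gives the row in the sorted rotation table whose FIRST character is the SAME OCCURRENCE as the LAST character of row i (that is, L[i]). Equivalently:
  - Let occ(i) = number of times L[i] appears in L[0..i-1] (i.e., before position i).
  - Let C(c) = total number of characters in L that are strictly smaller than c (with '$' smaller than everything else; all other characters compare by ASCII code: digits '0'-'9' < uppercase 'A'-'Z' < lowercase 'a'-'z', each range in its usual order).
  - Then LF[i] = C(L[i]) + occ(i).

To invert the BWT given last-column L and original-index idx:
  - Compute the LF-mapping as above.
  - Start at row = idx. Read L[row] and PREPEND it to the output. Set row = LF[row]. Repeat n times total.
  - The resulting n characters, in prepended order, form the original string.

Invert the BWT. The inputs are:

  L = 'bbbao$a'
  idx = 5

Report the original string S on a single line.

Answer: baobab$

Derivation:
LF mapping: 3 4 5 1 6 0 2
Walk LF starting at row 5, prepending L[row]:
  step 1: row=5, L[5]='$', prepend. Next row=LF[5]=0
  step 2: row=0, L[0]='b', prepend. Next row=LF[0]=3
  step 3: row=3, L[3]='a', prepend. Next row=LF[3]=1
  step 4: row=1, L[1]='b', prepend. Next row=LF[1]=4
  step 5: row=4, L[4]='o', prepend. Next row=LF[4]=6
  step 6: row=6, L[6]='a', prepend. Next row=LF[6]=2
  step 7: row=2, L[2]='b', prepend. Next row=LF[2]=5
Reversed output: baobab$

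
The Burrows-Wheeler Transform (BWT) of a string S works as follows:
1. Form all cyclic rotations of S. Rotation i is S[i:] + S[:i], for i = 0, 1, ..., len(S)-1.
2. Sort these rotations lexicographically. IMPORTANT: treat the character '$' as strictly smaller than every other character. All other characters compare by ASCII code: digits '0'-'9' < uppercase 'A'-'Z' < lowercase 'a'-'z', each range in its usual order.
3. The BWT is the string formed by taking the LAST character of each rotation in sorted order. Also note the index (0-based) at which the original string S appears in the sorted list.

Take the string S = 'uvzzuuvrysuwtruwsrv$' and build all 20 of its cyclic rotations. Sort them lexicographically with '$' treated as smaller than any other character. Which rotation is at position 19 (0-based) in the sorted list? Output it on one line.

Answer: zzuuvrysuwtruwsrv$uv

Derivation:
All 20 rotations (rotation i = S[i:]+S[:i]):
  rot[0] = uvzzuuvrysuwtruwsrv$
  rot[1] = vzzuuvrysuwtruwsrv$u
  rot[2] = zzuuvrysuwtruwsrv$uv
  rot[3] = zuuvrysuwtruwsrv$uvz
  rot[4] = uuvrysuwtruwsrv$uvzz
  rot[5] = uvrysuwtruwsrv$uvzzu
  rot[6] = vrysuwtruwsrv$uvzzuu
  rot[7] = rysuwtruwsrv$uvzzuuv
  rot[8] = ysuwtruwsrv$uvzzuuvr
  rot[9] = suwtruwsrv$uvzzuuvry
  rot[10] = uwtruwsrv$uvzzuuvrys
  rot[11] = wtruwsrv$uvzzuuvrysu
  rot[12] = truwsrv$uvzzuuvrysuw
  rot[13] = ruwsrv$uvzzuuvrysuwt
  rot[14] = uwsrv$uvzzuuvrysuwtr
  rot[15] = wsrv$uvzzuuvrysuwtru
  rot[16] = srv$uvzzuuvrysuwtruw
  rot[17] = rv$uvzzuuvrysuwtruws
  rot[18] = v$uvzzuuvrysuwtruwsr
  rot[19] = $uvzzuuvrysuwtruwsrv
Sorted (with $ < everything):
  sorted[0] = $uvzzuuvrysuwtruwsrv
  sorted[1] = ruwsrv$uvzzuuvrysuwt
  sorted[2] = rv$uvzzuuvrysuwtruws
  sorted[3] = rysuwtruwsrv$uvzzuuv
  sorted[4] = srv$uvzzuuvrysuwtruw
  sorted[5] = suwtruwsrv$uvzzuuvry
  sorted[6] = truwsrv$uvzzuuvrysuw
  sorted[7] = uuvrysuwtruwsrv$uvzz
  sorted[8] = uvrysuwtruwsrv$uvzzu
  sorted[9] = uvzzuuvrysuwtruwsrv$
  sorted[10] = uwsrv$uvzzuuvrysuwtr
  sorted[11] = uwtruwsrv$uvzzuuvrys
  sorted[12] = v$uvzzuuvrysuwtruwsr
  sorted[13] = vrysuwtruwsrv$uvzzuu
  sorted[14] = vzzuuvrysuwtruwsrv$u
  sorted[15] = wsrv$uvzzuuvrysuwtru
  sorted[16] = wtruwsrv$uvzzuuvrysu
  sorted[17] = ysuwtruwsrv$uvzzuuvr
  sorted[18] = zuuvrysuwtruwsrv$uvz
  sorted[19] = zzuuvrysuwtruwsrv$uv
sorted[19] = zzuuvrysuwtruwsrv$uv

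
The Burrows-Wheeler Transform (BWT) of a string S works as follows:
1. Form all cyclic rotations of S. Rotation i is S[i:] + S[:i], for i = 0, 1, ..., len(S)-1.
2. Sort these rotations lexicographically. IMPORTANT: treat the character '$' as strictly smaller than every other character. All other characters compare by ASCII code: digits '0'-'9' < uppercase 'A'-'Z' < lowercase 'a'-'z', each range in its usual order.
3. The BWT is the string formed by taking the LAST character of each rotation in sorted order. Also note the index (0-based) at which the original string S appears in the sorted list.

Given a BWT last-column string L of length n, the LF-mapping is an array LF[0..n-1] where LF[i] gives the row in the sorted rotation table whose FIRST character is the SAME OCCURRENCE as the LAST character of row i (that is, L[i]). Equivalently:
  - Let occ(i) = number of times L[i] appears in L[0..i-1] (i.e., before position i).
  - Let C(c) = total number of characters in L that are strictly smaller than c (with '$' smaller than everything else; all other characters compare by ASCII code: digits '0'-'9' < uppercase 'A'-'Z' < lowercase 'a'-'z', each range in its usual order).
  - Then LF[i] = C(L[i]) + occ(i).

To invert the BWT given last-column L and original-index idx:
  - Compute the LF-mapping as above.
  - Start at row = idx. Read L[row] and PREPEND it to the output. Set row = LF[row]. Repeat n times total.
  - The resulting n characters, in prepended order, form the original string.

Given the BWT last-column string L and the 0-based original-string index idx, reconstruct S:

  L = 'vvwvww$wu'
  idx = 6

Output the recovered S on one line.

Answer: wvvuwwwv$

Derivation:
LF mapping: 2 3 5 4 6 7 0 8 1
Walk LF starting at row 6, prepending L[row]:
  step 1: row=6, L[6]='$', prepend. Next row=LF[6]=0
  step 2: row=0, L[0]='v', prepend. Next row=LF[0]=2
  step 3: row=2, L[2]='w', prepend. Next row=LF[2]=5
  step 4: row=5, L[5]='w', prepend. Next row=LF[5]=7
  step 5: row=7, L[7]='w', prepend. Next row=LF[7]=8
  step 6: row=8, L[8]='u', prepend. Next row=LF[8]=1
  step 7: row=1, L[1]='v', prepend. Next row=LF[1]=3
  step 8: row=3, L[3]='v', prepend. Next row=LF[3]=4
  step 9: row=4, L[4]='w', prepend. Next row=LF[4]=6
Reversed output: wvvuwwwv$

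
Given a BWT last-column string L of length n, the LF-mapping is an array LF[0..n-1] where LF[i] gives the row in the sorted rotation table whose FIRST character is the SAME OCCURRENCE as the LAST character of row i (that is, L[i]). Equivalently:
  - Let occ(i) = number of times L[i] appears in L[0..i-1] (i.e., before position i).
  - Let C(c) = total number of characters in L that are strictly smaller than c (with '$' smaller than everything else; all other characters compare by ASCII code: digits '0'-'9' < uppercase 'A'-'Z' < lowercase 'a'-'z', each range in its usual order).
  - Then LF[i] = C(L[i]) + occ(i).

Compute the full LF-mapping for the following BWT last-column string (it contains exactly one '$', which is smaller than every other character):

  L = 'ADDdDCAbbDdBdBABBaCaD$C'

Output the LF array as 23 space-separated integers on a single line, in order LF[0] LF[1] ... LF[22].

Char counts: '$':1, 'A':3, 'B':4, 'C':3, 'D':5, 'a':2, 'b':2, 'd':3
C (first-col start): C('$')=0, C('A')=1, C('B')=4, C('C')=8, C('D')=11, C('a')=16, C('b')=18, C('d')=20
L[0]='A': occ=0, LF[0]=C('A')+0=1+0=1
L[1]='D': occ=0, LF[1]=C('D')+0=11+0=11
L[2]='D': occ=1, LF[2]=C('D')+1=11+1=12
L[3]='d': occ=0, LF[3]=C('d')+0=20+0=20
L[4]='D': occ=2, LF[4]=C('D')+2=11+2=13
L[5]='C': occ=0, LF[5]=C('C')+0=8+0=8
L[6]='A': occ=1, LF[6]=C('A')+1=1+1=2
L[7]='b': occ=0, LF[7]=C('b')+0=18+0=18
L[8]='b': occ=1, LF[8]=C('b')+1=18+1=19
L[9]='D': occ=3, LF[9]=C('D')+3=11+3=14
L[10]='d': occ=1, LF[10]=C('d')+1=20+1=21
L[11]='B': occ=0, LF[11]=C('B')+0=4+0=4
L[12]='d': occ=2, LF[12]=C('d')+2=20+2=22
L[13]='B': occ=1, LF[13]=C('B')+1=4+1=5
L[14]='A': occ=2, LF[14]=C('A')+2=1+2=3
L[15]='B': occ=2, LF[15]=C('B')+2=4+2=6
L[16]='B': occ=3, LF[16]=C('B')+3=4+3=7
L[17]='a': occ=0, LF[17]=C('a')+0=16+0=16
L[18]='C': occ=1, LF[18]=C('C')+1=8+1=9
L[19]='a': occ=1, LF[19]=C('a')+1=16+1=17
L[20]='D': occ=4, LF[20]=C('D')+4=11+4=15
L[21]='$': occ=0, LF[21]=C('$')+0=0+0=0
L[22]='C': occ=2, LF[22]=C('C')+2=8+2=10

Answer: 1 11 12 20 13 8 2 18 19 14 21 4 22 5 3 6 7 16 9 17 15 0 10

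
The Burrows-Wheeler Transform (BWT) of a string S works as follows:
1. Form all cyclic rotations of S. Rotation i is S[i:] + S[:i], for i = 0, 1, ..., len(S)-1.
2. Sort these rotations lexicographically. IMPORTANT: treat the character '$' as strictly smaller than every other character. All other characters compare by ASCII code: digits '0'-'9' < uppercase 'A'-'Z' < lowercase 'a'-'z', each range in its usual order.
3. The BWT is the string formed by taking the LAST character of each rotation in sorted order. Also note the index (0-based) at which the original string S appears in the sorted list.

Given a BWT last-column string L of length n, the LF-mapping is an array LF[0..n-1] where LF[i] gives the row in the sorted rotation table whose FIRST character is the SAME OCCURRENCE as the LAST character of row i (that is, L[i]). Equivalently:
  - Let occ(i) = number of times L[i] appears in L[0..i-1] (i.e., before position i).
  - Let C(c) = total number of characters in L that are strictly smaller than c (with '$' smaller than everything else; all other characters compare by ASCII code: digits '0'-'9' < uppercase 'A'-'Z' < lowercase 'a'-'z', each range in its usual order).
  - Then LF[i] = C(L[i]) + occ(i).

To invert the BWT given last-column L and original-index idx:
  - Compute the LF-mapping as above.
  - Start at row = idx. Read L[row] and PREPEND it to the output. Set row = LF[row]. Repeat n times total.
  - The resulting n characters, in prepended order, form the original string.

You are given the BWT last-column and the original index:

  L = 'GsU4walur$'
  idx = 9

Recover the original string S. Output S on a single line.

LF mapping: 2 7 3 1 9 4 5 8 6 0
Walk LF starting at row 9, prepending L[row]:
  step 1: row=9, L[9]='$', prepend. Next row=LF[9]=0
  step 2: row=0, L[0]='G', prepend. Next row=LF[0]=2
  step 3: row=2, L[2]='U', prepend. Next row=LF[2]=3
  step 4: row=3, L[3]='4', prepend. Next row=LF[3]=1
  step 5: row=1, L[1]='s', prepend. Next row=LF[1]=7
  step 6: row=7, L[7]='u', prepend. Next row=LF[7]=8
  step 7: row=8, L[8]='r', prepend. Next row=LF[8]=6
  step 8: row=6, L[6]='l', prepend. Next row=LF[6]=5
  step 9: row=5, L[5]='a', prepend. Next row=LF[5]=4
  step 10: row=4, L[4]='w', prepend. Next row=LF[4]=9
Reversed output: walrus4UG$

Answer: walrus4UG$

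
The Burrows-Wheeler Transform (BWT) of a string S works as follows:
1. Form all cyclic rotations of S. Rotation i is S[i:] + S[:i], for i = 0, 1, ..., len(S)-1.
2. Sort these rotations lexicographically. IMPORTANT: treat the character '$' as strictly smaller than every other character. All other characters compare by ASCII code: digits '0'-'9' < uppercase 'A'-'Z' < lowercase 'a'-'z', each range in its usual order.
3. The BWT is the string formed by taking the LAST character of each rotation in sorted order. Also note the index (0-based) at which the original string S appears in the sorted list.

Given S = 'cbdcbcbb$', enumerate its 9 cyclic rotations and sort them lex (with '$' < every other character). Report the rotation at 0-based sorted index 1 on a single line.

Answer: b$cbdcbcb

Derivation:
All 9 rotations (rotation i = S[i:]+S[:i]):
  rot[0] = cbdcbcbb$
  rot[1] = bdcbcbb$c
  rot[2] = dcbcbb$cb
  rot[3] = cbcbb$cbd
  rot[4] = bcbb$cbdc
  rot[5] = cbb$cbdcb
  rot[6] = bb$cbdcbc
  rot[7] = b$cbdcbcb
  rot[8] = $cbdcbcbb
Sorted (with $ < everything):
  sorted[0] = $cbdcbcbb
  sorted[1] = b$cbdcbcb
  sorted[2] = bb$cbdcbc
  sorted[3] = bcbb$cbdc
  sorted[4] = bdcbcbb$c
  sorted[5] = cbb$cbdcb
  sorted[6] = cbcbb$cbd
  sorted[7] = cbdcbcbb$
  sorted[8] = dcbcbb$cb
sorted[1] = b$cbdcbcb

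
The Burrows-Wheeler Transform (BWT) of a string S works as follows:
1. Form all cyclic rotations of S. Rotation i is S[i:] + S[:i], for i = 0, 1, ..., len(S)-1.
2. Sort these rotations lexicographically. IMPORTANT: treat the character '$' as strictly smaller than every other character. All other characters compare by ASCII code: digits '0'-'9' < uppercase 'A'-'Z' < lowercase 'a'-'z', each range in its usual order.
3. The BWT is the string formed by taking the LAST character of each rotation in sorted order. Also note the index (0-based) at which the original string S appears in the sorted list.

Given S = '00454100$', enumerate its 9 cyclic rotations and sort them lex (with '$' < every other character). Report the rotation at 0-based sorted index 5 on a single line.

All 9 rotations (rotation i = S[i:]+S[:i]):
  rot[0] = 00454100$
  rot[1] = 0454100$0
  rot[2] = 454100$00
  rot[3] = 54100$004
  rot[4] = 4100$0045
  rot[5] = 100$00454
  rot[6] = 00$004541
  rot[7] = 0$0045410
  rot[8] = $00454100
Sorted (with $ < everything):
  sorted[0] = $00454100
  sorted[1] = 0$0045410
  sorted[2] = 00$004541
  sorted[3] = 00454100$
  sorted[4] = 0454100$0
  sorted[5] = 100$00454
  sorted[6] = 4100$0045
  sorted[7] = 454100$00
  sorted[8] = 54100$004
sorted[5] = 100$00454

Answer: 100$00454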